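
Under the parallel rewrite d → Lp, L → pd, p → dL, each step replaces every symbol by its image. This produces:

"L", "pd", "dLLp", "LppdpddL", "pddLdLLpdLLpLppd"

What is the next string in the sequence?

Replace each of the 16 characters of pddLdLLpdLLpLppd in place — dL Lp Lp pd Lp pd pd dL Lp pd pd dL pd dL dL Lp — and concatenate.

dLLpLppdLppdpddLLppdpddLpddLdLLp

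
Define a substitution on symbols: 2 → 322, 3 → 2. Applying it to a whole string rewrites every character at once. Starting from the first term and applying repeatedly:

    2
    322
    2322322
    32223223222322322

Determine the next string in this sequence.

23223223222322322232232232223223222322322

Applying the rule to each of the 17 symbols of 32223223222322322 gives the pieces 2 322 322 322 2 322 322 2 322 322 322 2 322 322 2 322 322, which concatenate to the answer.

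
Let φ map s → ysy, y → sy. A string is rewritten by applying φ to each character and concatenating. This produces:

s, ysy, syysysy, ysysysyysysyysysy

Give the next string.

Replace each of the 17 characters of ysysysyysysyysysy in place — sy ysy sy ysy sy ysy sy sy ysy sy ysy sy sy ysy sy ysy sy — and concatenate.

syysysyysysyysysysyysysyysysysyysysyysysy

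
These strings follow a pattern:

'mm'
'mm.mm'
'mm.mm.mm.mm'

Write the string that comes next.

Every step duplicates the string with '.' between the halves.
So the next term is two copies of mm.mm.mm.mm with '.' between the halves.

mm.mm.mm.mm.mm.mm.mm.mm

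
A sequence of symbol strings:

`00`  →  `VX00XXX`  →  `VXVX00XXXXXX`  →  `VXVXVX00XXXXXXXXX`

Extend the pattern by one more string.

Every step adds VX to the front and XXX to the end of the previous string.
One more step from VXVXVX00XXXXXXXXX gives the answer.

VXVXVXVX00XXXXXXXXXXXX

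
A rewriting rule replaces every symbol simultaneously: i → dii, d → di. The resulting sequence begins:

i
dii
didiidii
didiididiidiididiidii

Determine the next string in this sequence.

Applying the rule to each of the 21 symbols of didiididiidiididiidii gives the pieces di dii di dii dii di dii di dii dii di dii dii di dii di dii dii di dii dii, which concatenate to the answer.

didiididiidiididiididiidiididiidiididiididiidiididiidii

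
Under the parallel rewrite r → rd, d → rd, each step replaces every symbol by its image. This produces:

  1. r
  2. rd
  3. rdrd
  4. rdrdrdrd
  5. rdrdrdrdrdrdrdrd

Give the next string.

rdrdrdrdrdrdrdrdrdrdrdrdrdrdrdrd

Applying the rule to each of the 16 symbols of rdrdrdrdrdrdrdrd gives the pieces rd rd rd rd rd rd rd rd rd rd rd rd rd rd rd rd, which concatenate to the answer.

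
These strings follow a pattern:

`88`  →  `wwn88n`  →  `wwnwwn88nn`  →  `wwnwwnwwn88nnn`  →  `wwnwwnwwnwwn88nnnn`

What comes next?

wwnwwnwwnwwnwwn88nnnnn

Each term wraps the previous one in wwn on the left and n on the right.
So the next term is wwn·wwnwwnwwnwwn88nnnn·n.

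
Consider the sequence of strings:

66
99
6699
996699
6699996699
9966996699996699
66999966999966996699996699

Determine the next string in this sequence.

This is a Fibonacci-style word recurrence s(k) = s(k−2)·s(k−1): e.g. 66·99 = 6699.
The next term joins 9966996699996699 and 66999966999966996699996699.

996699669999669966999966999966996699996699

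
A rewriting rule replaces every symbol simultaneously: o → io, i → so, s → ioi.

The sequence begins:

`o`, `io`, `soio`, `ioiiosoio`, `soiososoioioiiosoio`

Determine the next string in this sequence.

ioiiosoioioiioioiiosoiosoiososoioioiiosoio

Applying the rule to each of the 19 symbols of soiososoioioiiosoio gives the pieces ioi io so io ioi io ioi io so io so io so so io ioi io so io, which concatenate to the answer.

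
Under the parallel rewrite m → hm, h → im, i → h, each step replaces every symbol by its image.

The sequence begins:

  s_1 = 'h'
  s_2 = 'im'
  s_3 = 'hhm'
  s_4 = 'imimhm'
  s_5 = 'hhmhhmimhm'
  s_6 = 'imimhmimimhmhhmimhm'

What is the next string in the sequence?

φ(imimhmimimhmhhmimhm) expands symbol-by-symbol to h hm h hm im hm h hm h hm im hm im im hm h hm im hm; joining the 19 pieces gives the next term.

hhmhhmimhmhhmhhmimhmimimhmhhmimhm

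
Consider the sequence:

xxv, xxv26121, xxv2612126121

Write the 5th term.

The strings grow by a fixed suffix 26121 each time.
From xxv2612126121, 2 further steps: xxv2612126121 → xxv261212612126121 → (answer).

xxv26121261212612126121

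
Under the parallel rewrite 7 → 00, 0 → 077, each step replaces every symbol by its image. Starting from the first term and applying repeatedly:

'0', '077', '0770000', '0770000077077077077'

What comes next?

07700000770770770770770000077000007700000770000

Replace each of the 19 characters of 0770000077077077077 in place — 077 00 00 077 077 077 077 077 00 00 077 00 00 077 00 00 077 00 00 — and concatenate.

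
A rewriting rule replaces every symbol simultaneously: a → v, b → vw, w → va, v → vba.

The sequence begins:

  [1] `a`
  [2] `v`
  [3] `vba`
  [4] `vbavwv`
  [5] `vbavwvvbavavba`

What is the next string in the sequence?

vbavwvvbavavbavbavwvvbavvbavwv

Applying the rule to each of the 14 symbols of vbavwvvbavavba gives the pieces vba vw v vba va vba vba vw v vba v vba vw v, which concatenate to the answer.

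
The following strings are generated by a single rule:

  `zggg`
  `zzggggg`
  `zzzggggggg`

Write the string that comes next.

zzzzggggggggg

Reading off run lengths: z runs 1, 2, 3; g runs 3, 5, 7 — each is linear in n (n = 1, 2, …).
For the next term, n = 4, so the run lengths are 4, 9.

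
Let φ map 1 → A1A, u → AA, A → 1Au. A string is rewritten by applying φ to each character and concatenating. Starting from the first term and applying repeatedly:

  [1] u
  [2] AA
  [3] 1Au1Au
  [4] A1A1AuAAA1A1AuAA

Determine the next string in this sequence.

Applying the rule to each of the 16 symbols of A1A1AuAAA1A1AuAA gives the pieces 1Au A1A 1Au A1A 1Au AA 1Au 1Au 1Au A1A 1Au A1A 1Au AA 1Au 1Au, which concatenate to the answer.

1AuA1A1AuA1A1AuAA1Au1Au1AuA1A1AuA1A1AuAA1Au1Au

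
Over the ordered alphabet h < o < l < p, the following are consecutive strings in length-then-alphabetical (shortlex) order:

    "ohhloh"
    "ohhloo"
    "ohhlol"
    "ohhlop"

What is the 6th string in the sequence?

Continuing the enumeration 2 steps past ohhlop: ohhlop → ohhllh → (answer).

ohhllo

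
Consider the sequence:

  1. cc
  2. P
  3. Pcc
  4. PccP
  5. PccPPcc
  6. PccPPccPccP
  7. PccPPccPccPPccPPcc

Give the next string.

PccPPccPccPPccPPccPccPPccPccP

Each term (from the third on) is the previous term followed by the one before it: term 3 = P·cc = Pcc.
Continuing: PccPPccPccPPccPPcc · PccPPccPccP gives term 8.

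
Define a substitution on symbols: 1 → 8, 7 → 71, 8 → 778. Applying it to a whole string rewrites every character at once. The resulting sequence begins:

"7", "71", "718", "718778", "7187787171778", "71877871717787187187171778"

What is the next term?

Replace each of the 26 characters of 71877871717787187187171778 in place — 71 8 778 71 71 778 71 8 71 8 71 71 778 71 8 778 71 8 778 71 8 71 8 71 71 778 — and concatenate.

718778717177871871871717787187787187787187187171778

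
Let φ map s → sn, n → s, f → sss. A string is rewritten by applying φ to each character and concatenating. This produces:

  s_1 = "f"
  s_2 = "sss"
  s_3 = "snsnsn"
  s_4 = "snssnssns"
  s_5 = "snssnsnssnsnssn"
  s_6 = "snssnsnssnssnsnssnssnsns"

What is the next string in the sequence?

Applying the rule to each of the 24 symbols of snssnsnssnssnsnssnssnsns gives the pieces sn s sn sn s sn s sn sn s sn sn s sn s sn sn s sn sn s sn s sn, which concatenate to the answer.

snssnsnssnssnsnssnsnssnssnsnssnsnssnssn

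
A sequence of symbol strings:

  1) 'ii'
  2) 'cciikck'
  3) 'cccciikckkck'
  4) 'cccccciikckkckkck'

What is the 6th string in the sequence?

Each term wraps the previous one in cc on the left and kck on the right.
From cccccciikckkckkck, 2 further steps: cccccciikckkckkck → cccccccciikckkckkckkck → (answer).

cccccccccciikckkckkckkckkck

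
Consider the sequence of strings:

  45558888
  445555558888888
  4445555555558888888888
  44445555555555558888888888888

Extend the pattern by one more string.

The n-th term is n 4's then 3n 5's then 3n+1 8's (n = 1, 2, …).
For the next term, n = 5, so the run lengths are 5, 15, 16.

444445555555555555558888888888888888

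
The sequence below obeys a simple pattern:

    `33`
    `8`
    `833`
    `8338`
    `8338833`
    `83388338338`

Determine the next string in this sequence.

833883383388338833

Each term (from the third on) is the previous term followed by the one before it: term 3 = 8·33 = 833.
So term 7 is 83388338338·8338833.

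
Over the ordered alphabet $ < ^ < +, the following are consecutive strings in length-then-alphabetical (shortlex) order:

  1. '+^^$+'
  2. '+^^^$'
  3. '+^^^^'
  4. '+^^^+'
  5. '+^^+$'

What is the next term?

Find the rightmost character of +^^+$ below +, bump it to the next letter, and reset everything to its right to $.

+^^+^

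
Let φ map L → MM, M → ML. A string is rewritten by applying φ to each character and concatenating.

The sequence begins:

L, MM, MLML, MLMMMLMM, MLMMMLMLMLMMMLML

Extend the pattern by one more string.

MLMMMLMLMLMMMLMMMLMMMLMLMLMMMLMM

Replace each of the 16 characters of MLMMMLMLMLMMMLML in place — ML MM ML ML ML MM ML MM ML MM ML ML ML MM ML MM — and concatenate.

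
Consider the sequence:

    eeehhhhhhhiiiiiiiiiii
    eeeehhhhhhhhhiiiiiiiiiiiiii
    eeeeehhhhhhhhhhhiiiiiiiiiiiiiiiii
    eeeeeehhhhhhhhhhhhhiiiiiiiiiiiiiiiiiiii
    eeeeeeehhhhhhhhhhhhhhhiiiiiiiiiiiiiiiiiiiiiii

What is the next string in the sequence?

eeeeeeeehhhhhhhhhhhhhhhhhiiiiiiiiiiiiiiiiiiiiiiiiii

Reading off run lengths: e runs 3, 4, 5, 6, 7; h runs 7, 9, 11, 13, 15; i runs 11, 14, 17, 20, 23 — each is linear in n, where the shown terms are n = 3, 4, 5, 6, 7.
At n = 8 the blocks have lengths 8, 17, 26.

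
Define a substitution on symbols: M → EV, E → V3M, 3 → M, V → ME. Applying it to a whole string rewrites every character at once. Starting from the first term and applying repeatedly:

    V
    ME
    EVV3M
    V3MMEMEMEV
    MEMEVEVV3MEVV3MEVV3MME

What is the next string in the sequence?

Replace each of the 22 characters of MEMEVEVV3MEVV3MEVV3MME in place — EV V3M EV V3M ME V3M ME ME M EV V3M ME ME M EV V3M ME ME M EV EV V3M — and concatenate.

EVV3MEVV3MMEV3MMEMEMEVV3MMEMEMEVV3MMEMEMEVEVV3M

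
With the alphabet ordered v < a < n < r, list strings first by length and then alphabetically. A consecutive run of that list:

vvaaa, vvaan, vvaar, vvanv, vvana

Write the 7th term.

Stepping forward 2 times from vvana: vvana → vvann, then the target.

vvanr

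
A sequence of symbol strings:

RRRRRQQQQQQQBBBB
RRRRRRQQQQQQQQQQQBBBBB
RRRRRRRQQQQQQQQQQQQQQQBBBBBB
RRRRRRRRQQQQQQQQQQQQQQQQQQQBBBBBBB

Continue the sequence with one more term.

The n-th term is n+3 R's then 4n-1 Q's then n+2 B's, where the shown terms are n = 2, 3, 4, 5.
At n = 6 the blocks have lengths 9, 23, 8.

RRRRRRRRRQQQQQQQQQQQQQQQQQQQQQQQBBBBBBBB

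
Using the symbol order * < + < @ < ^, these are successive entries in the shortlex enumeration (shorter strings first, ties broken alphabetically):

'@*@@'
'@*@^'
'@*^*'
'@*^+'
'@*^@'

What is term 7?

@+**

Stepping forward 2 times from @*^@: @*^@ → @*^^, then the target.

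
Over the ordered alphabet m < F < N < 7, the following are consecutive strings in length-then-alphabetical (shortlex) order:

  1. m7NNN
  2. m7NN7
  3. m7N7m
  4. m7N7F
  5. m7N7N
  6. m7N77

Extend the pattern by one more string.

Find the rightmost character of m7N77 below 7, bump it to the next letter, and reset everything to its right to m.

m77mm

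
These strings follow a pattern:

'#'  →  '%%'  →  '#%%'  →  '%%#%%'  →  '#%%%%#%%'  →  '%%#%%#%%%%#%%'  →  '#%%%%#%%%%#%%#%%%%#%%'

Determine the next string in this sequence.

Each term (from the third on) is the two preceding terms concatenated in order: term 3 = #·%% = #%%.
Continuing: %%#%%#%%%%#%% · #%%%%#%%%%#%%#%%%%#%% gives term 8.

%%#%%#%%%%#%%#%%%%#%%%%#%%#%%%%#%%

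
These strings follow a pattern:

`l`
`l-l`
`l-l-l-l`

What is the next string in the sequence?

Every step duplicates the string with '-' between the halves.
So the next term is two copies of l-l-l-l with '-' between the halves.

l-l-l-l-l-l-l-l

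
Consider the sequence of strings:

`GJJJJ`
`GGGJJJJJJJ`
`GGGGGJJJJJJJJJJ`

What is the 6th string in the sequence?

Reading off run lengths: G runs 1, 3, 5; J runs 4, 7, 10 — each is linear in n (n = 1, 2, …).
Setting n = 6 gives 11, 19 characters in each block.

GGGGGGGGGGGJJJJJJJJJJJJJJJJJJJ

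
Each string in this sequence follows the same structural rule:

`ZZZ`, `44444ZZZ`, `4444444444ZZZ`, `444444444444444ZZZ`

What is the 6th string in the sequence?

4444444444444444444444444ZZZ

The strings grow by a fixed prefix 44444 each time.
From 444444444444444ZZZ, 2 further steps: 444444444444444ZZZ → 44444444444444444444ZZZ → (answer).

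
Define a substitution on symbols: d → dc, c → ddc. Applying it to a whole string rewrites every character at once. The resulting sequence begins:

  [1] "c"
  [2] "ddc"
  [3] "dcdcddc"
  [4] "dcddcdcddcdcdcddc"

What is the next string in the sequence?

dcddcdcdcddcdcddcdcdcddcdcddcdcddcdcdcddc

φ(dcddcdcddcdcdcddc) expands symbol-by-symbol to dc ddc dc dc ddc dc ddc dc dc ddc dc ddc dc ddc dc dc ddc; joining the 17 pieces gives the next term.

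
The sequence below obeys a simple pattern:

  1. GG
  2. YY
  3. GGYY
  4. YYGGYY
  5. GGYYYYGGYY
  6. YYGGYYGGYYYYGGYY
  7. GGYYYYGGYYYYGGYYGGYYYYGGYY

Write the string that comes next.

This is a Fibonacci-style word recurrence s(k) = s(k−2)·s(k−1): e.g. GG·YY = GGYY.
So term 8 is YYGGYYGGYYYYGGYY·GGYYYYGGYYYYGGYYGGYYYYGGYY.

YYGGYYGGYYYYGGYYGGYYYYGGYYYYGGYYGGYYYYGGYY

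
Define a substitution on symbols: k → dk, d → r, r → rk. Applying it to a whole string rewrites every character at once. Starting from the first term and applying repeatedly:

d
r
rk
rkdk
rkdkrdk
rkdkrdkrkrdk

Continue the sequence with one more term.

rkdkrdkrkrdkrkdkrkrdk

Apply φ to rkdkrdkrkrdk symbol by symbol: r→rk, k→dk, d→r, k→dk, r→rk, d→r, k→dk, r→rk, k→dk, r→rk, d→r, k→dk; joined: rk dk r dk rk r dk rk dk rk r dk.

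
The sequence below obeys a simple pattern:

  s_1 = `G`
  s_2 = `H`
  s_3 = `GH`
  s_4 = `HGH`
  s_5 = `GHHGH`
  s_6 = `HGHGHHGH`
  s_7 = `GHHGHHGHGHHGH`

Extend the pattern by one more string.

From term 3 onward, concatenate the second-to-last term with the last: G·H = GH, H·GH = HGH, …
Continuing: HGHGHHGH · GHHGHHGHGHHGH gives term 8.

HGHGHHGHGHHGHHGHGHHGH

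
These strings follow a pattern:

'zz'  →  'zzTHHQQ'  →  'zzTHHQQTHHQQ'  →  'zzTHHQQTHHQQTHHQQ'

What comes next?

zzTHHQQTHHQQTHHQQTHHQQ

The strings grow by a fixed suffix THHQQ each time.
One more step from zzTHHQQTHHQQTHHQQ gives the answer.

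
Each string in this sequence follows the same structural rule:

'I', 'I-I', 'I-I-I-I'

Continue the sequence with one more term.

I-I-I-I-I-I-I-I

Every step duplicates the string with '-' between the halves.
One more doubling of I-I-I-I gives the answer.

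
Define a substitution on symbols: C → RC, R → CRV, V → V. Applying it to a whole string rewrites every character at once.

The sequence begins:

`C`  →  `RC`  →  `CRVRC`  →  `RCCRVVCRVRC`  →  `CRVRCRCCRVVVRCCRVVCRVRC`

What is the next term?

Rewriting the 23 symbols of CRVRCRCCRVVVRCCRVVCRVRC one by one yields RC CRV V CRV RC CRV RC RC CRV V V V CRV RC RC CRV V V RC CRV V CRV RC; concatenated:

RCCRVVCRVRCCRVRCRCCRVVVVCRVRCRCCRVVVRCCRVVCRVRC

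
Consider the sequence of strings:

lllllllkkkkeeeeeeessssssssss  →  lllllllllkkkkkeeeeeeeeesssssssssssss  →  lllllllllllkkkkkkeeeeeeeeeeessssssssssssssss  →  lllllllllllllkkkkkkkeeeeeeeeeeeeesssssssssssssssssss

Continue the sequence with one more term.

Each string has the form l^{2n+1} k^{n+1} e^{2n+1} s^{3n+1}, where the shown terms are n = 3, 4, 5, 6.
At n = 7 the blocks have lengths 15, 8, 15, 22.

lllllllllllllllkkkkkkkkeeeeeeeeeeeeeeessssssssssssssssssssss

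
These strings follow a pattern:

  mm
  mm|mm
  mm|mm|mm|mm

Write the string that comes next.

Each string is two copies of the previous one joined by '|'.
Doubling mm|mm|mm|mm with '|' between the halves:

mm|mm|mm|mm|mm|mm|mm|mm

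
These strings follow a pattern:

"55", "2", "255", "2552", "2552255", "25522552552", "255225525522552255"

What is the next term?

25522552552255225525522552552

This is a Fibonacci-style word recurrence s(k) = s(k−1)·s(k−2): e.g. 2·55 = 255.
Continuing: 255225525522552255 · 25522552552 gives term 8.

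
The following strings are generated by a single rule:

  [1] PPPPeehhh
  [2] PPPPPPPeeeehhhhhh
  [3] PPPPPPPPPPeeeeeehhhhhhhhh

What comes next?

PPPPPPPPPPPPPeeeeeeeehhhhhhhhhhhh

Each string has the form P^{3n+1} e^{2n} h^{3n} (n = 1, 2, …).
At n = 4 the blocks have lengths 13, 8, 12.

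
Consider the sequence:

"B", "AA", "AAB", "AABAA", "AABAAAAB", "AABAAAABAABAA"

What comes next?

This is a Fibonacci-style word recurrence s(k) = s(k−1)·s(k−2): e.g. AA·B = AAB.
So term 7 is AABAAAABAABAA·AABAAAAB.

AABAAAABAABAAAABAAAAB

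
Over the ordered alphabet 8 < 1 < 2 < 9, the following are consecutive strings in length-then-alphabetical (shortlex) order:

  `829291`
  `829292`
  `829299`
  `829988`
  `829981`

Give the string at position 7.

829989

Advancing 2 positions from 829981 through 829981 → 829982 reaches term 7.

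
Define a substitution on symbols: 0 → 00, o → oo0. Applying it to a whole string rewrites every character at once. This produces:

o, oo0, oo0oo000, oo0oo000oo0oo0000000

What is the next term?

Rewriting the 20 symbols of oo0oo000oo0oo0000000 one by one yields oo0 oo0 00 oo0 oo0 00 00 00 oo0 oo0 00 oo0 oo0 00 00 00 00 00 00 00; concatenated:

oo0oo000oo0oo0000000oo0oo000oo0oo000000000000000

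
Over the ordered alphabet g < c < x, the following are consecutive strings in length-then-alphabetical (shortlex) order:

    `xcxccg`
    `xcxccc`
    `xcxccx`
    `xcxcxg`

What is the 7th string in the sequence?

Continuing the enumeration 3 steps past xcxcxg: xcxcxg → xcxcxc → xcxcxx → (answer).

xcxxgg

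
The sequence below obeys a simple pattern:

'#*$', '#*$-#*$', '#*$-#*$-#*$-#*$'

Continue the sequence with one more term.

#*$-#*$-#*$-#*$-#*$-#*$-#*$-#*$

Each string is two copies of the previous one joined by '-'.
So the next term is two copies of #*$-#*$-#*$-#*$ with '-' between the halves.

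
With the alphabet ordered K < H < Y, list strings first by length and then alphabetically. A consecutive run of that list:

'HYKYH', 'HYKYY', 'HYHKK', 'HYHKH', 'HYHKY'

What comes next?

The successor of HYHKY increments the rightmost position that isn't already Y and resets every position after it to K.

HYHHK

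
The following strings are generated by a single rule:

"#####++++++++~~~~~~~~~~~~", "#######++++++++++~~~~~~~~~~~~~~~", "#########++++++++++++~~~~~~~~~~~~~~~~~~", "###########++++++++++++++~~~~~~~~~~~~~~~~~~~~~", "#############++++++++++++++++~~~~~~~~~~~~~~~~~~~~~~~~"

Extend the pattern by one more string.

The n-th term is 2n-1 #'s then 2n+2 +'s then 3n+3 ~'s, where the shown terms are n = 3, 4, 5, 6, 7.
At n = 8 the blocks have lengths 15, 18, 27.

###############++++++++++++++++++~~~~~~~~~~~~~~~~~~~~~~~~~~~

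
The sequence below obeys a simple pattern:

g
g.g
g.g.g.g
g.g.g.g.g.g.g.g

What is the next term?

Every step duplicates the string with '.' between the halves.
Doubling g.g.g.g.g.g.g.g with '.' between the halves:

g.g.g.g.g.g.g.g.g.g.g.g.g.g.g.g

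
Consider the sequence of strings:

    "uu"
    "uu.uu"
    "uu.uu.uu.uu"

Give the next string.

uu.uu.uu.uu.uu.uu.uu.uu

s(k+1) = s(k)·.·s(k) — each term doubles the last with '.' between the halves.
So the next term is two copies of uu.uu.uu.uu with '.' between the halves.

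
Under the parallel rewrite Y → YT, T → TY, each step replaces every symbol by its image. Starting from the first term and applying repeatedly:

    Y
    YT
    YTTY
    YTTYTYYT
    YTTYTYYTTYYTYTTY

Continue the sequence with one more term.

YTTYTYYTTYYTYTTYTYYTYTTYYTTYTYYT

Replace each of the 16 characters of YTTYTYYTTYYTYTTY in place — YT TY TY YT TY YT YT TY TY YT YT TY YT TY TY YT — and concatenate.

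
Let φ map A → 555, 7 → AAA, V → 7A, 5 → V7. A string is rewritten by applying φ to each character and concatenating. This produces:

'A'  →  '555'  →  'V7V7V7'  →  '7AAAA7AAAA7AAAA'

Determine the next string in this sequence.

Rewriting the 15 symbols of 7AAAA7AAAA7AAAA one by one yields AAA 555 555 555 555 AAA 555 555 555 555 AAA 555 555 555 555; concatenated:

AAA555555555555AAA555555555555AAA555555555555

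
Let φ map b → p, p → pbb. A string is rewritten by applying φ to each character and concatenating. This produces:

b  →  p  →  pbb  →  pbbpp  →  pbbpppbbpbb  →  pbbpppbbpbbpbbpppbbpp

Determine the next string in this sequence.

Replace each of the 21 characters of pbbpppbbpbbpbbpppbbpp in place — pbb p p pbb pbb pbb p p pbb p p pbb p p pbb pbb pbb p p pbb pbb — and concatenate.

pbbpppbbpbbpbbpppbbpppbbpppbbpbbpbbpppbbpbb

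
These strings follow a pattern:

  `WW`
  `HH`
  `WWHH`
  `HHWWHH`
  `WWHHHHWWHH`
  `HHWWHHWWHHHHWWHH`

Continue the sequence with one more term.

Each term (from the third on) is the two preceding terms concatenated in order: term 3 = WW·HH = WWHH.
Continuing: WWHHHHWWHH · HHWWHHWWHHHHWWHH gives term 7.

WWHHHHWWHHHHWWHHWWHHHHWWHH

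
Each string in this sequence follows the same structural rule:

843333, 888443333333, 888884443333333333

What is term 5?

Reading off run lengths: 8 runs 1, 3, 5; 4 runs 1, 2, 3; 3 runs 4, 7, 10 — each is linear in n (n = 1, 2, …).
At n = 5 the blocks have lengths 9, 5, 16.

888888888444443333333333333333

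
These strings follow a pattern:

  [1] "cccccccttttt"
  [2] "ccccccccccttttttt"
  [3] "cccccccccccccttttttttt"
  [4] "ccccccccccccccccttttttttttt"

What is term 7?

Reading off run lengths: c runs 7, 10, 13, 16; t runs 5, 7, 9, 11 — each is linear in n, where the shown terms are n = 2, 3, 4, 5.
At n = 8 the blocks have lengths 25, 17.

cccccccccccccccccccccccccttttttttttttttttt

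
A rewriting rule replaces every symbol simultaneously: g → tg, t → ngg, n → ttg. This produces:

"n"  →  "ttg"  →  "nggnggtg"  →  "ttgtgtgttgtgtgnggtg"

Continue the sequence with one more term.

Rewriting the 19 symbols of ttgtgtgttgtgtgnggtg one by one yields ngg ngg tg ngg tg ngg tg ngg ngg tg ngg tg ngg tg ttg tg tg ngg tg; concatenated:

nggnggtgnggtgnggtgnggnggtgnggtgnggtgttgtgtgnggtg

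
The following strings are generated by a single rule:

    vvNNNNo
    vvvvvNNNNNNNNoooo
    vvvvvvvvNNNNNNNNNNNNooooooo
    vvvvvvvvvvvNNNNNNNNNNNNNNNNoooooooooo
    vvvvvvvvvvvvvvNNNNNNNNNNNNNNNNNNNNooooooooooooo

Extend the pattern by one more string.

vvvvvvvvvvvvvvvvvNNNNNNNNNNNNNNNNNNNNNNNNoooooooooooooooo

Each string has the form v^{3n-1} N^{4n} o^{3n-2} (n = 1, 2, …).
For the next term, n = 6, so the run lengths are 17, 24, 16.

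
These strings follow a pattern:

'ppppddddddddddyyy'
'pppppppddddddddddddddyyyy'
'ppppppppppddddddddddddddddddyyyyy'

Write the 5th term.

The n-th term is 3n-2 p's then 4n+2 d's then n+1 y's, where the shown terms are n = 2, 3, 4.
For term 5, n = 6, so the run lengths are 16, 26, 7.

ppppppppppppppppddddddddddddddddddddddddddyyyyyyy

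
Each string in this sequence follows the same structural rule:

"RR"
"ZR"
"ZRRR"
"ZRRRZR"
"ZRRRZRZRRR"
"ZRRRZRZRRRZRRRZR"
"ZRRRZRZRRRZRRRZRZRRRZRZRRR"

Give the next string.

ZRRRZRZRRRZRRRZRZRRRZRZRRRZRRRZRZRRRZRRRZR

From term 3 onward, concatenate the last term with the second-to-last: ZR·RR = ZRRR, ZRRR·ZR = ZRRRZR, …
The next term joins ZRRRZRZRRRZRRRZRZRRRZRZRRR and ZRRRZRZRRRZRRRZR.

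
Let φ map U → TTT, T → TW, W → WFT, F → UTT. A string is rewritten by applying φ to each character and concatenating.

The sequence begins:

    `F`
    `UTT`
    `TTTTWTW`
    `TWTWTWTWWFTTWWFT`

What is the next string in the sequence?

TWWFTTWWFTTWWFTTWWFTWFTUTTTWTWWFTWFTUTTTW

φ(TWTWTWTWWFTTWWFT) expands symbol-by-symbol to TW WFT TW WFT TW WFT TW WFT WFT UTT TW TW WFT WFT UTT TW; joining the 16 pieces gives the next term.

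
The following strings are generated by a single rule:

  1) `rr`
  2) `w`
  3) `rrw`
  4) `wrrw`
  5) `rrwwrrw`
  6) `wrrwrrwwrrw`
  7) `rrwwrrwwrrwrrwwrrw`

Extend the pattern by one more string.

This is a Fibonacci-style word recurrence s(k) = s(k−2)·s(k−1): e.g. rr·w = rrw.
The next term joins wrrwrrwwrrw and rrwwrrwwrrwrrwwrrw.

wrrwrrwwrrwrrwwrrwwrrwrrwwrrw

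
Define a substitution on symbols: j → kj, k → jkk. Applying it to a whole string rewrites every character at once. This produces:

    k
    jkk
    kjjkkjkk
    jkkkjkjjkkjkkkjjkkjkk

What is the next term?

Applying the rule to each of the 21 symbols of jkkkjkjjkkjkkkjjkkjkk gives the pieces kj jkk jkk jkk kj jkk kj kj jkk jkk kj jkk jkk jkk kj kj jkk jkk kj jkk jkk, which concatenate to the answer.

kjjkkjkkjkkkjjkkkjkjjkkjkkkjjkkjkkjkkkjkjjkkjkkkjjkkjkk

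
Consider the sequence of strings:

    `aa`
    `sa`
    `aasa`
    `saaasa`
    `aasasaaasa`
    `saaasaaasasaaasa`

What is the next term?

This is a Fibonacci-style word recurrence s(k) = s(k−2)·s(k−1): e.g. aa·sa = aasa.
Continuing: aasasaaasa · saaasaaasasaaasa gives term 7.

aasasaaasasaaasaaasasaaasa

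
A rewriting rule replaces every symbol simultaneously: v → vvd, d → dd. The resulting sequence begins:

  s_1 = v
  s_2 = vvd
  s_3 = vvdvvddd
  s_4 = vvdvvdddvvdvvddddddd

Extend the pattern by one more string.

Rewriting the 20 symbols of vvdvvdddvvdvvddddddd one by one yields vvd vvd dd vvd vvd dd dd dd vvd vvd dd vvd vvd dd dd dd dd dd dd dd; concatenated:

vvdvvdddvvdvvdddddddvvdvvdddvvdvvddddddddddddddd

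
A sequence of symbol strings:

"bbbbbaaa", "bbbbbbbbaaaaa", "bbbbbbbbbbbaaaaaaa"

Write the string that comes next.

bbbbbbbbbbbbbbaaaaaaaaa

Reading off run lengths: b runs 5, 8, 11; a runs 3, 5, 7 — each is linear in n, where the shown terms are n = 2, 3, 4.
For the next term, n = 5, so the run lengths are 14, 9.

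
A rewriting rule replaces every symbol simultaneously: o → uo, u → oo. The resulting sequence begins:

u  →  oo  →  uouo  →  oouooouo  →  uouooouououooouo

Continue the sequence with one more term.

Rewriting the 16 symbols of uouooouououooouo one by one yields oo uo oo uo uo uo oo uo oo uo oo uo uo uo oo uo; concatenated:

oouooouououooouooouooouououooouo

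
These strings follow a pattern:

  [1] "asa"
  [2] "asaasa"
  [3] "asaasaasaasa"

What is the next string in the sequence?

Every step duplicates the string.
Doubling asaasaasaasa:

asaasaasaasaasaasaasaasa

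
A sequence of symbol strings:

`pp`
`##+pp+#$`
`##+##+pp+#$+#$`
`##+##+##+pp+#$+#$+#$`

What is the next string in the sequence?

s(k+1) = ##+·s(k)·+#$, so each term gains ##+ as a prefix and +#$ as a suffix.
So the next term is ##+·##+##+##+pp+#$+#$+#$·+#$.

##+##+##+##+pp+#$+#$+#$+#$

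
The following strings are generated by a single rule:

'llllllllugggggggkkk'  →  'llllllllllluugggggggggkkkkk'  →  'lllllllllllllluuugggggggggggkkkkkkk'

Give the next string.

llllllllllllllllluuuugggggggggggggkkkkkkkkk

Each string has the form l^{3n+2} u^{n-1} g^{2n+3} k^{2n-1}, where the shown terms are n = 2, 3, 4.
Setting n = 5 gives 17, 4, 13, 9 characters in each block.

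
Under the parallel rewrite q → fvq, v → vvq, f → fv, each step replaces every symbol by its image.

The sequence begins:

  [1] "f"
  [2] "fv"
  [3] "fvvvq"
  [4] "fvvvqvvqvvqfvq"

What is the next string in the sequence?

Rewriting the 14 symbols of fvvvqvvqvvqfvq one by one yields fv vvq vvq vvq fvq vvq vvq fvq vvq vvq fvq fv vvq fvq; concatenated:

fvvvqvvqvvqfvqvvqvvqfvqvvqvvqfvqfvvvqfvq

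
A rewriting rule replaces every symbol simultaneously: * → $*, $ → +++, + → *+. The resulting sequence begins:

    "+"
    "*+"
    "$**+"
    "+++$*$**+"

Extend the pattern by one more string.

Rewriting each symbol of +++$*$**+: +→*+, +→*+, +→*+, $→+++, *→$*, $→+++, *→$*, *→$*, +→*+, which concatenates to *+ *+ *+ +++ $* +++ $* $* *+.

*+*+*++++$*+++$*$**+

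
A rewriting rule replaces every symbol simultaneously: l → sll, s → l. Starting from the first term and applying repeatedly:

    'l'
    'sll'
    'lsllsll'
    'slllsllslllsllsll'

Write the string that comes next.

Rewriting the 17 symbols of slllsllslllsllsll one by one yields l sll sll sll l sll sll l sll sll sll l sll sll l sll sll; concatenated:

lsllsllslllsllslllsllsllslllsllslllsllsll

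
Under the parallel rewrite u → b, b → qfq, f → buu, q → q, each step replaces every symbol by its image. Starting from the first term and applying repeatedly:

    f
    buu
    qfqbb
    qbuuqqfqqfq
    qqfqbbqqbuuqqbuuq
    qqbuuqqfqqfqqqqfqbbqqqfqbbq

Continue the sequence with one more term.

Rewriting the 27 symbols of qqbuuqqfqqfqqqqfqbbqqqfqbbq one by one yields q q qfq b b q q buu q q buu q q q q buu q qfq qfq q q q buu q qfq qfq q; concatenated:

qqqfqbbqqbuuqqbuuqqqqbuuqqfqqfqqqqbuuqqfqqfqq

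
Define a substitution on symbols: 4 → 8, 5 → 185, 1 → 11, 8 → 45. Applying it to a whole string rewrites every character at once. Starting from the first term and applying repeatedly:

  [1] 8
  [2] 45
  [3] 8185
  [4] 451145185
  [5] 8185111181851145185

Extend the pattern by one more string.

Rewriting the 19 symbols of 8185111181851145185 one by one yields 45 11 45 185 11 11 11 11 45 11 45 185 11 11 8 185 11 45 185; concatenated:

45114518511111111451145185111181851145185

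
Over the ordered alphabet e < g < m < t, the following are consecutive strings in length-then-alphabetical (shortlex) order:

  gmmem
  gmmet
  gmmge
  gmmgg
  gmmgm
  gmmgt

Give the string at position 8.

gmmmg

Stepping forward 2 times from gmmgt: gmmgt → gmmme, then the target.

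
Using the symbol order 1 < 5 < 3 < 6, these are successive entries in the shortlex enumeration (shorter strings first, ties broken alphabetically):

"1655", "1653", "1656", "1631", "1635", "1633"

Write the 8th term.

Advancing 2 positions from 1633 through 1633 → 1636 reaches term 8.

1661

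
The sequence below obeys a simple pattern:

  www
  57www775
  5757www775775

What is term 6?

5757575757www775775775775775

Every step adds 57 to the front and 775 to the end of the previous string.
From 5757www775775, 3 further steps: 5757www775775 → 575757www775775775 → 57575757www775775775775 → (answer).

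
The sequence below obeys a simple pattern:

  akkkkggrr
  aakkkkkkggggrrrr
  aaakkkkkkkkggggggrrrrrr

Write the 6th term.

aaaaaakkkkkkkkkkkkkkggggggggggggrrrrrrrrrrrr

Term n consists of n a's, followed by 2n+2 k's, followed by 2n g's, followed by 2n r's (n = 1, 2, …).
At n = 6 the blocks have lengths 6, 14, 12, 12.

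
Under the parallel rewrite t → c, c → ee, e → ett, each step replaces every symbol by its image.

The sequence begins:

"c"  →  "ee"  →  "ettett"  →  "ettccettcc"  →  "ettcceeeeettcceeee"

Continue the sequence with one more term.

φ(ettcceeeeettcceeee) expands symbol-by-symbol to ett c c ee ee ett ett ett ett ett c c ee ee ett ett ett ett; joining the 18 pieces gives the next term.

ettcceeeeettettettettettcceeeeettettettett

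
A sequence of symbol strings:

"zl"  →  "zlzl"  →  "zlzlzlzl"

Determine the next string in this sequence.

Each string is two copies of the previous one concatenated.
So the next term is two copies of zlzlzlzl.

zlzlzlzlzlzlzlzl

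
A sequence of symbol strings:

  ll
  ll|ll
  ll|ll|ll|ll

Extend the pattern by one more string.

Each string is two copies of the previous one joined by '|'.
Doubling ll|ll|ll|ll with '|' between the halves:

ll|ll|ll|ll|ll|ll|ll|ll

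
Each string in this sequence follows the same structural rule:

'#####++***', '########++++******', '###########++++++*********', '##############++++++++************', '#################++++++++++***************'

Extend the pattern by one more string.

####################++++++++++++******************

The n-th term is 3n+2 #'s then 2n +'s then 3n *'s (n = 1, 2, …).
For the next term, n = 6, so the run lengths are 20, 12, 18.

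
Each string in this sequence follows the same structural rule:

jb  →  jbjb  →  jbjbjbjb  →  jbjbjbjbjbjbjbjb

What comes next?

Each string is two copies of the previous one concatenated.
Doubling jbjbjbjbjbjbjbjb:

jbjbjbjbjbjbjbjbjbjbjbjbjbjbjbjb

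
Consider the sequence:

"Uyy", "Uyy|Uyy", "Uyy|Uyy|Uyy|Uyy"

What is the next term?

s(k+1) = s(k)·|·s(k) — each term doubles the last with '|' between the halves.
Doubling Uyy|Uyy|Uyy|Uyy with '|' between the halves:

Uyy|Uyy|Uyy|Uyy|Uyy|Uyy|Uyy|Uyy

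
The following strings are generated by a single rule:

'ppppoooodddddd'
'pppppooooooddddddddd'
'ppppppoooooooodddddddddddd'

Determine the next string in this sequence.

pppppppooooooooooddddddddddddddd

Term n consists of n+2 p's, followed by 2n o's, followed by 3n d's, where the shown terms are n = 2, 3, 4.
Setting n = 5 gives 7, 10, 15 characters in each block.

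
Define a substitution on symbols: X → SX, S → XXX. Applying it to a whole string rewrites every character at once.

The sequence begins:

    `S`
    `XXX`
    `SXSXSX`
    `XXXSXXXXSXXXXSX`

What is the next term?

SXSXSXXXXSXSXSXSXXXXSXSXSXSXXXXSX

Applying the rule to each of the 15 symbols of XXXSXXXXSXXXXSX gives the pieces SX SX SX XXX SX SX SX SX XXX SX SX SX SX XXX SX, which concatenate to the answer.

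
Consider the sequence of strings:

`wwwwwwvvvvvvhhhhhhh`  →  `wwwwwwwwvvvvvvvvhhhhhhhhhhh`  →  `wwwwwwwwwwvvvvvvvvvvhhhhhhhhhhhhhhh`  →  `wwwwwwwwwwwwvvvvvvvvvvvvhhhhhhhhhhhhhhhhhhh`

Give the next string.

wwwwwwwwwwwwwwvvvvvvvvvvvvvvhhhhhhhhhhhhhhhhhhhhhhh

The n-th term is 2n+2 w's then 2n+2 v's then 4n-1 h's, where the shown terms are n = 2, 3, 4, 5.
For the next term, n = 6, so the run lengths are 14, 14, 23.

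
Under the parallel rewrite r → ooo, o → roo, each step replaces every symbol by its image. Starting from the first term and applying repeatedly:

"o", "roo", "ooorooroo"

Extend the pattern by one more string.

Rewriting each symbol of ooorooroo: o→roo, o→roo, o→roo, r→ooo, o→roo, o→roo, r→ooo, o→roo, o→roo, which concatenates to roo roo roo ooo roo roo ooo roo roo.

roorooroooooroorooooorooroo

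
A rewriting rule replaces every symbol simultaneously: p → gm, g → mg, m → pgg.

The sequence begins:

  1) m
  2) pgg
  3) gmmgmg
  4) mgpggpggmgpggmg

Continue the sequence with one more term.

pggmggmmgmggmmgmgpggmggmmgmgpggmg

Replace each of the 15 characters of mgpggpggmgpggmg in place — pgg mg gm mg mg gm mg mg pgg mg gm mg mg pgg mg — and concatenate.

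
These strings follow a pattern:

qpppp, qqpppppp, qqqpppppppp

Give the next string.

qqqqpppppppppp

Reading off run lengths: q runs 1, 2, 3; p runs 4, 6, 8 — each is linear in n, where the shown terms are n = 2, 3, 4.
At n = 5 the blocks have lengths 4, 10.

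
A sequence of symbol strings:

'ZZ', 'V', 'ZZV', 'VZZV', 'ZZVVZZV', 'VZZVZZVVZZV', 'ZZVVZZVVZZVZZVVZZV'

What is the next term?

VZZVZZVVZZVZZVVZZVVZZVZZVVZZV

Each term (from the third on) is the two preceding terms concatenated in order: term 3 = ZZ·V = ZZV.
The next term joins VZZVZZVVZZV and ZZVVZZVVZZVZZVVZZV.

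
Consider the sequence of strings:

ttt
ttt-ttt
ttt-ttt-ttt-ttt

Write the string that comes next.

ttt-ttt-ttt-ttt-ttt-ttt-ttt-ttt

Every step duplicates the string with '-' between the halves.
One more doubling of ttt-ttt-ttt-ttt gives the answer.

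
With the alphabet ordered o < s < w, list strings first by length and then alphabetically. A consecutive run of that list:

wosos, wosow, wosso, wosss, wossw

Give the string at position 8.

Advancing 3 positions from wossw through wossw → woswo → wosws reaches term 8.

wosww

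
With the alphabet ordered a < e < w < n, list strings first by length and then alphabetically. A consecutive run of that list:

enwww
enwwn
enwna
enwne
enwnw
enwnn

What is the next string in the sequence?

Find the rightmost character of enwnn below n, bump it to the next letter, and reset everything to its right to a.

ennaa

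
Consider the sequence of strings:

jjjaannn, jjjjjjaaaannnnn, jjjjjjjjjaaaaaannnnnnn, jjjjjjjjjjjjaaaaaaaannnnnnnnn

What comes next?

Term n consists of 3n j's, followed by 2n a's, followed by 2n+1 n's (n = 1, 2, …).
Setting n = 5 gives 15, 10, 11 characters in each block.

jjjjjjjjjjjjjjjaaaaaaaaaannnnnnnnnnn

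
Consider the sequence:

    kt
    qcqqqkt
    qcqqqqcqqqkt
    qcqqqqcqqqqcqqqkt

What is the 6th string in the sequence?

qcqqqqcqqqqcqqqqcqqqqcqqqkt

Every step adds qcqqq at the front: s(k+1) = qcqqq·s(k).
From qcqqqqcqqqqcqqqkt, 2 further steps: qcqqqqcqqqqcqqqkt → qcqqqqcqqqqcqqqqcqqqkt → (answer).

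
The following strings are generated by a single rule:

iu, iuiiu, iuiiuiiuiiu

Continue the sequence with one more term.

Every step duplicates the string with 'i' between the halves.
Doubling iuiiuiiuiiu with 'i' between the halves:

iuiiuiiuiiuiiuiiuiiuiiu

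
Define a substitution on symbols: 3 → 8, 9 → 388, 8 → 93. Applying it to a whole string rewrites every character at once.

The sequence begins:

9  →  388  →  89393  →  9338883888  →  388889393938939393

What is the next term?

φ(388889393938939393) expands symbol-by-symbol to 8 93 93 93 93 388 8 388 8 388 8 93 388 8 388 8 388 8; joining the 18 pieces gives the next term.

89393939338883888388893388838883888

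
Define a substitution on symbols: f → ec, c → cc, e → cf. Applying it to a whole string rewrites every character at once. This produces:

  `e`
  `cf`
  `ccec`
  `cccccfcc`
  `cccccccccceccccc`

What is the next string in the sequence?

cccccccccccccccccccccfcccccccccc

φ(cccccccccceccccc) expands symbol-by-symbol to cc cc cc cc cc cc cc cc cc cc cf cc cc cc cc cc; joining the 16 pieces gives the next term.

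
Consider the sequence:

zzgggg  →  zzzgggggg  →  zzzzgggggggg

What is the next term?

Term n consists of n z's, followed by 2n g's, where the shown terms are n = 2, 3, 4.
For the next term, n = 5, so the run lengths are 5, 10.

zzzzzgggggggggg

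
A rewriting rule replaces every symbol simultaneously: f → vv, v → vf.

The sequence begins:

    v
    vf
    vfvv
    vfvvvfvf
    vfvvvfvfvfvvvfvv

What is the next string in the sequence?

Rewriting the 16 symbols of vfvvvfvfvfvvvfvv one by one yields vf vv vf vf vf vv vf vv vf vv vf vf vf vv vf vf; concatenated:

vfvvvfvfvfvvvfvvvfvvvfvfvfvvvfvf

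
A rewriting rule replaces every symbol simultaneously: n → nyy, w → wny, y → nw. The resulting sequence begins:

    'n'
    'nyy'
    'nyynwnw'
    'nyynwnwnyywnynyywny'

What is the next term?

Replace each of the 19 characters of nyynwnwnyywnynyywny in place — nyy nw nw nyy wny nyy wny nyy nw nw wny nyy nw nyy nw nw wny nyy nw — and concatenate.

nyynwnwnyywnynyywnynyynwnwwnynyynwnyynwnwwnynyynw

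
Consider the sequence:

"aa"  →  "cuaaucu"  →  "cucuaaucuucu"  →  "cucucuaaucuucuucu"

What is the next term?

s(k+1) = cu·s(k)·ucu, so each term gains cu as a prefix and ucu as a suffix.
Applying this once more to cucucuaaucuucuucu:

cucucucuaaucuucuucuucu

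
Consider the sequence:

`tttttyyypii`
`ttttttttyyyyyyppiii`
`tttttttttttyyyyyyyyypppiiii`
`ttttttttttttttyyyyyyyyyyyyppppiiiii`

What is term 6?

Term n consists of 3n+2 t's, followed by 3n y's, followed by n p's, followed by n+1 i's (n = 1, 2, …).
For term 6, n = 6, so the run lengths are 20, 18, 6, 7.

ttttttttttttttttttttyyyyyyyyyyyyyyyyyyppppppiiiiiii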